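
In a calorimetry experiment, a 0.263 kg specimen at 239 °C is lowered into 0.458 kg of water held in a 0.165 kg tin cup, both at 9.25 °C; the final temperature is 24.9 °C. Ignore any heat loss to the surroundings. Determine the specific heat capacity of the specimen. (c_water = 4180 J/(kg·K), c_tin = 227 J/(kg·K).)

c ≈ 542 J/(kg·K)

Net heat exchanged in the isolated system is zero:
0.263×c×(24.9 − 239) + 0.458×4180×(24.9 − 9.25) + 0.165×227×(24.9 − 9.25) = 0
-56.31 c = -30547
c = -30547/-56.31 ≈ 542.5 J/(kg·K)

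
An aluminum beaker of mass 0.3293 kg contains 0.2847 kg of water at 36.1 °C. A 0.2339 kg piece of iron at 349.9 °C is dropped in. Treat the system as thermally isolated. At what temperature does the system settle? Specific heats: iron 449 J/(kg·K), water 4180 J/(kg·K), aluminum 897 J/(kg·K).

T_f ≈ 56.8 °C

T_f = Σ m_i c_i T_i / Σ m_i c_i:
T_f = (105.02×349.9 + 1190×36.1 + 295.38×36.1) / (105.02 + 1190 + 295.38)
    = 90371 / 1590.4 ≈ 56.82 °C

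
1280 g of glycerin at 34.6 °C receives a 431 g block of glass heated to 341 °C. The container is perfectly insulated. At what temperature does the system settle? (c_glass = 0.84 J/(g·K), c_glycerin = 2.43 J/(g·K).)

|Q_glass| = |Q_glycerin|:
431×0.84×(341 − T) = 1280×2.43×(T − 34.6)
362.04(341 − T) = 3110.4(T − 34.6)
3472.4 T = 231075  ⇒  T ≈ 66.55 °C

T_f ≈ 66.5 °C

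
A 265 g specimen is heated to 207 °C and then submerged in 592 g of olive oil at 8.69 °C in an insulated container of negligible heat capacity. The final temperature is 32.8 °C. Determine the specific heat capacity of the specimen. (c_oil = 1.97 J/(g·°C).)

c ≈ 0.609 J/(g·°C)

Conservation of energy gives ΣQ = 0:
265·c·(32.8 − 207) + 592·1.97·(32.8 − 8.69) = 0
-46163 c = -28118
c = -28118/-46163 ≈ 0.6091 J/(g·°C)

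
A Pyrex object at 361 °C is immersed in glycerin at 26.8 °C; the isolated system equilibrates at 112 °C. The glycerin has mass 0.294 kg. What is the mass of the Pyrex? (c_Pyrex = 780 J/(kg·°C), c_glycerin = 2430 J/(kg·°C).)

Heat lost by the Pyrex = heat gained by the glycerin:
m·780·(361 − 112) = 0.294·2430·(112 − 26.8)
194220 m = 60869  ⇒  m ≈ 0.3134 kg

m ≈ 0.313 kg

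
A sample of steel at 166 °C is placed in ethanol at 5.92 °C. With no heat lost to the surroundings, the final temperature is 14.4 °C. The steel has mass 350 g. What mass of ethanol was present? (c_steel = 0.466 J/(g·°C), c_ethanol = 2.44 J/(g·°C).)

Heat lost by the steel = heat gained by the ethanol:
350×0.466×(166 − 14.4) = m×2.44×(14.4 − 5.92)
20.69 m = 24726  ⇒  m ≈ 1195 g

m ≈ 1190 g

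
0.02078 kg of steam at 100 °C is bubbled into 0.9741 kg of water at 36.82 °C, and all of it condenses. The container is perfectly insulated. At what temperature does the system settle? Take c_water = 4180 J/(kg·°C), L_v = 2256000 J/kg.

Conservation of energy gives ΣQ = 0:
latent heat released on condensation: 0.02078·2256000 = 46880; condensed water 100 °C→T: 86.86(T − 100); original water: 4071.7(T − 36.82)
4158.6 T = 46880 + 8686 + 149921 = 205487
T ≈ 49.41 °C — below 100 °C, confirming all the steam condensed.

T_f ≈ 49.4 °C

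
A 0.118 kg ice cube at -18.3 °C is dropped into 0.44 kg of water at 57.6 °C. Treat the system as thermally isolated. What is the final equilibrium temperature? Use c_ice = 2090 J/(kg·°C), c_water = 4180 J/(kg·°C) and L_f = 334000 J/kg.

Setting the total heat transfer to zero:
warm ice to 0 °C: 0.118·2090·(0 − (-18.3)) = 4513.1; fusion: m_ice L_f = 0.118·334000 = 39412; meltwater 0→T: 0.118·4180·T = 493.24 T; water: 1839.2(T − 57.6)
2332.4 T = 105938 − 43925 = 62013
T ≈ 26.59 °C (positive, so assuming full melt was valid).

T_f ≈ 26.6 °C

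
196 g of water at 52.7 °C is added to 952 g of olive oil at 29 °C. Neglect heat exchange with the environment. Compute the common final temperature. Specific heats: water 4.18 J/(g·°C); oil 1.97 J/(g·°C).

T_f ≈ 36.2 °C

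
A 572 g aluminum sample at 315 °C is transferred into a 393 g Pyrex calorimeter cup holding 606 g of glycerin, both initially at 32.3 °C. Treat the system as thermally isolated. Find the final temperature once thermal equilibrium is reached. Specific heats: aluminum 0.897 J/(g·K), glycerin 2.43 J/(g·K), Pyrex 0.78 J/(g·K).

T_f ≈ 95.6 °C

Net heat exchanged in the isolated system is zero:
572*0.897*(T − 315) + 606*2.43*(T − 32.3) + 393*0.78*(T − 32.3) = 0
513.08(T − 315) + 1472.6(T − 32.3) + 306.54(T − 32.3) = 0
(513.08 + 1472.6 + 306.54) T = 513.08*315 + 1472.6*32.3 + 306.54*32.3
T = 219087 / 2292.2 = 95.6 °C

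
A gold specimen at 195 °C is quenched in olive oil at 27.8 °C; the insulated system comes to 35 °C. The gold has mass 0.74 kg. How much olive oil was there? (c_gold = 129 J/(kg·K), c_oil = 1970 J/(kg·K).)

m ≈ 1.08 kg

|Q_gold| = |Q_oil|:
0.74·129·(195 − 35) = m·1970·(35 − 27.8)
14184 m = 15274  ⇒  m ≈ 1.077 kg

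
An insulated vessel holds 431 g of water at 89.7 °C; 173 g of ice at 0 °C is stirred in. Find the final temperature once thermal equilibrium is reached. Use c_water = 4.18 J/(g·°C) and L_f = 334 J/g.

T_f ≈ 41.1 °C

Let T be the final temperature. ΣQ_i = 0:
melt ice: 173×334 = 57782
  warm the meltwater: 723.14 T
  water cools: 431×4.18×(T − 89.7) = 1801.6(T − 89.7)
2524.7 T = 161602 − 57782 = 103820
T ≈ 41.12 °C (positive, so assuming full melt was valid).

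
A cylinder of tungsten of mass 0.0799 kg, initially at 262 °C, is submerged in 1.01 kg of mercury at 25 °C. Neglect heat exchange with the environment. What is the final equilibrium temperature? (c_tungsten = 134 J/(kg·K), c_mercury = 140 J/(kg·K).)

With ΣQ=0 the equilibrium temperature is the m·c-weighted mean:
T_f = (10.71·262 + 141.4·25) / (10.71 + 141.4)
    = 6340.1 / 152.11 ≈ 41.68 °C

T_f ≈ 41.7 °C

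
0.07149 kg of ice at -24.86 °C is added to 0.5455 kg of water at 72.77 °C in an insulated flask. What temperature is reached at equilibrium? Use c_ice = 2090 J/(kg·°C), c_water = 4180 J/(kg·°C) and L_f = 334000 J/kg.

Sum of m c ΔT and latent-heat terms is zero:
ice -24.86→0 °C: 0.07149×2090×24.86 = 3714.4
  fusion: m_ice L_f = 0.07149×334000 = 23878
  meltwater 0→T: 0.07149×4180×T = 298.83 T
  water: 2280.2(T − 72.77)
2579 T = 165929 − 27592 = 138337
T ≈ 53.64 °C (positive, so assuming full melt was valid).

T_f ≈ 53.6 °C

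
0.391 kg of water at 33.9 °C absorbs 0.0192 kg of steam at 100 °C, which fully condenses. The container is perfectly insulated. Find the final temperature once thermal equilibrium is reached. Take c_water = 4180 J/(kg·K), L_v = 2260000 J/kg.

T_f ≈ 62.3 °C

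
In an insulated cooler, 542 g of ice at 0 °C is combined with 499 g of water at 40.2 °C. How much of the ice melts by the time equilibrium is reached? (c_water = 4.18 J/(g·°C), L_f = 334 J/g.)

m_melted ≈ 251 g

Heat available from the water dropping to 0 °C: 499·4.18·40.2 = 83850 J.
Melting all 542 g of ice would need 542·334 = 181028 J.
83850 J < 181028 J, so only part of the ice melts and the system sits at 0 °C.
Mass melted = 83850/334 ≈ 251 g.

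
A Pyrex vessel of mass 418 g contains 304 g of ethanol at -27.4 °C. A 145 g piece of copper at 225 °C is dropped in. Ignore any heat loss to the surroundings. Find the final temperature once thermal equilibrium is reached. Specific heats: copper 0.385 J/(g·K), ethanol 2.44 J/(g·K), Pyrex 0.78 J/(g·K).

Setting the total heat transfer to zero:
145*0.385*(T − 225) + 304*2.44*(T − (-27.4)) + 418*0.78*(T − (-27.4)) = 0
55.83(T − 225) + 741.76(T − (-27.4)) + 326.04(T − (-27.4)) = 0
(55.83 + 741.76 + 326.04) T = 55.83*225 + 741.76*(-27.4) + 326.04*(-27.4)
T = -16697 / 1123.6 = -14.9 °C

T_f ≈ -14.9 °C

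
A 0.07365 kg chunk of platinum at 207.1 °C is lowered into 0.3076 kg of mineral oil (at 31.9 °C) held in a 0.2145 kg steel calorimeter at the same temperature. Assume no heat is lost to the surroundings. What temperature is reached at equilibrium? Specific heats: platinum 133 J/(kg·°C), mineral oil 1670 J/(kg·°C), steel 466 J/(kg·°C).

T_f = Σ m_i c_i T_i / Σ m_i c_i:
T_f = (9.795×207.1 + 513.69×31.9 + 99.96×31.9) / (9.795 + 513.69 + 99.96)
    = 21604 / 623.44 ≈ 34.65 °C

T_f ≈ 34.7 °C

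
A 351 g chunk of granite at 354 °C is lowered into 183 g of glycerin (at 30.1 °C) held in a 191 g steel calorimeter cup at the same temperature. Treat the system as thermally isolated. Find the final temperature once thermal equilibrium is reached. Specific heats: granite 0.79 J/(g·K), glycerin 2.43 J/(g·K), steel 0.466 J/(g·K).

Setting the total heat transfer to zero:
351×0.79×(T − 354) + 183×2.43×(T − 30.1) + 191×0.466×(T − 30.1) = 0
(277.29 + 444.69 + 89.01) T = 277.29×354 + 444.69×30.1 + 89.01×30.1
T = 114225 / 810.99 = 141 °C

T_f ≈ 140.8 °C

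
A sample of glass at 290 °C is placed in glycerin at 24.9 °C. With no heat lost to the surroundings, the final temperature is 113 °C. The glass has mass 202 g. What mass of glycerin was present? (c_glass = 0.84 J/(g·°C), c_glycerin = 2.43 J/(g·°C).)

m ≈ 140 g

Taking heat into each body as positive, Σ m c ΔT = 0:
202·0.84·(113 − 290) + m·2.43·(113 − 24.9) = 0
214.08 m = 30033
m = 30033/214.08 ≈ 140.3 g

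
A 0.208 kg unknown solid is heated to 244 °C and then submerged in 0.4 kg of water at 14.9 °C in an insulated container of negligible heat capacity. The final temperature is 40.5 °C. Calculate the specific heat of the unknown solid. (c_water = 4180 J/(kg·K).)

c ≈ 1010 J/(kg·K)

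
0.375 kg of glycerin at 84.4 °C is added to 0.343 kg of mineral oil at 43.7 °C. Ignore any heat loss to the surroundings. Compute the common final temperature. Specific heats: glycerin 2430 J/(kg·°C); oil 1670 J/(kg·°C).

T_f ≈ 68.7 °C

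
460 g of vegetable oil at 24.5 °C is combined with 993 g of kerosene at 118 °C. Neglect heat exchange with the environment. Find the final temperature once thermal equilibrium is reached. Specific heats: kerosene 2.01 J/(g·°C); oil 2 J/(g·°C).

Taking heat into each body as positive, Σ m c ΔT = 0:
993*2.01*(T − 118) + 460*2*(T − 24.5) = 0
1995.9(T − 118) + 920(T − 24.5) = 0
(1995.9 + 920) T = 1995.9*118 + 920*24.5
T = 258060/2915.9 ≈ 88.50 °C

T_f ≈ 88.5 °C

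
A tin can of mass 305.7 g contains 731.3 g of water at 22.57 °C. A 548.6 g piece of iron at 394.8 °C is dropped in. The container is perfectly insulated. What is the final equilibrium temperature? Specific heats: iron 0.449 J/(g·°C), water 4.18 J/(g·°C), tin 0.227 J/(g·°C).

T_f ≈ 49.8 °C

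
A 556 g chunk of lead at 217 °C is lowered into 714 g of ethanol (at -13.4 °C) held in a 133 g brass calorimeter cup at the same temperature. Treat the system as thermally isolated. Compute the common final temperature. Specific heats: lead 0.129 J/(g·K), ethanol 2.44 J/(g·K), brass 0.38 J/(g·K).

T_f is the heat-capacity-weighted average of the initial temperatures:
T_f = (71.72×217 + 1742.2×(-13.4) + 50.54×(-13.4)) / (71.72 + 1742.2 + 50.54)
    = -8458.1 / 1864.4 ≈ -4.54 °C

T_f ≈ -4.5 °C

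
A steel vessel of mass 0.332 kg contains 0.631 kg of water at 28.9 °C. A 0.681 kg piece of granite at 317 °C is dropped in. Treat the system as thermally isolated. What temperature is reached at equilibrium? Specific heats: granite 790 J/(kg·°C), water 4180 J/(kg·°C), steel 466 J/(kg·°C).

Heat gained plus heat lost sum to zero:
0.681×790×(T − 317) + 0.631×4180×(T − 28.9) + 0.332×466×(T − 28.9) = 0
537.99(T − 317) + 2637.6(T − 28.9) + 154.71(T − 28.9) = 0
3330.3 T = 251240
T = 251240/3330.3 ≈ 75.44 °C

T_f ≈ 75.4 °C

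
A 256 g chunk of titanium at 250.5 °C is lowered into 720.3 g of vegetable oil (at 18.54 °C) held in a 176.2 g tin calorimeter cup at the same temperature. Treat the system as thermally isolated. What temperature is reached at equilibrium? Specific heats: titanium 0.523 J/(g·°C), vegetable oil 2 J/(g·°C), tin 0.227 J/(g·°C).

T_f ≈ 37.8 °C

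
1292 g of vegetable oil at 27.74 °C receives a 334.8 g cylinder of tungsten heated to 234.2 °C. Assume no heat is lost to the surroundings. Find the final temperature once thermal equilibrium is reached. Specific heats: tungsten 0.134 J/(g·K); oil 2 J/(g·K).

T_f ≈ 31.3 °C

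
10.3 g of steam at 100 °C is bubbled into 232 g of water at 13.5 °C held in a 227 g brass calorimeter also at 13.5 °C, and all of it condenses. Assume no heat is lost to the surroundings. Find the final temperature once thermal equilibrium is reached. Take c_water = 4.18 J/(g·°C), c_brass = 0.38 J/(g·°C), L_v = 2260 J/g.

T_f ≈ 38.1 °C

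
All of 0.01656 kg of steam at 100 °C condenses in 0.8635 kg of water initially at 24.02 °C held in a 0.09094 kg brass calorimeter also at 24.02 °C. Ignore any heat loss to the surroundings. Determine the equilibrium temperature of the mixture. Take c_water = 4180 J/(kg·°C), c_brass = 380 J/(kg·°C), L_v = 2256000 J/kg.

T_f ≈ 35.5 °C

Setting the total heat transfer to zero:
latent heat released on condensation: 0.01656×2256000 = 37359
  condensate cools 100→T: 0.01656×4180×(T − 100) = 69.22(T − 100)
  water warms: 0.8635×4180×(T − 24.02) = 3609.4(T − 24.02)
  brass cup: 0.09094×380×(T − 24.02) = 34.56(T − 24.02)
3713.2 T = 37359 + 6922.1 + 87529 = 131810
T ≈ 35.50 °C, under the boiling point, so the assumption holds.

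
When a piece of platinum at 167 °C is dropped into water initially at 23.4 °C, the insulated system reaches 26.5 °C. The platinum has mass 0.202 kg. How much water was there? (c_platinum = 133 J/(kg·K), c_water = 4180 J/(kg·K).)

Heat lost by the platinum = heat gained by the water:
0.202×133×(167 − 26.5) = m×4180×(26.5 − 23.4)
12958 m = 3774.7  ⇒  m ≈ 0.2913 kg

m ≈ 0.291 kg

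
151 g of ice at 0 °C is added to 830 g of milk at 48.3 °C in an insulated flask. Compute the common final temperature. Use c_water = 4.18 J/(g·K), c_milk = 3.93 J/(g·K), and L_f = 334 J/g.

T_f ≈ 27.5 °C

Setting the total heat transfer to zero:
latent heat to melt: 151×334 = 50434
  meltwater 0→T: 151×4.18×T = 631.18 T
  milk: 3261.9(T − 48.3)
3893.1 T = 157550 − 50434 = 107116
T ≈ 27.51 °C (positive, so assuming full melt was valid).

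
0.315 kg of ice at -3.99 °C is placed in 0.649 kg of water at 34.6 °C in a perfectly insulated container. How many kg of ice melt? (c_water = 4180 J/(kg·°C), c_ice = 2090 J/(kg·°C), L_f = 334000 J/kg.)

m_melted ≈ 0.273 kg

Heat available from the water dropping to 0 °C: 0.649·4180·34.6 = 93864 J.
Of that, 0.315·2090·3.99 = 2626.8 J goes to bring the ice to 0 °C, leaving 91237 J.
To melt every bit of ice: 0.315·334000 = 105210 J.
That's not enough to melt it all — equilibrium is at 0 °C with ice remaining.
m_melt = 91237 / L_f = 0.2732 kg.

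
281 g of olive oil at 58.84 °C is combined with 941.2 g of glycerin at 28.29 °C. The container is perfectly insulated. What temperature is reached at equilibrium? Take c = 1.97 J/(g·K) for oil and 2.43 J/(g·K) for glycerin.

T_f ≈ 34.2 °C

Heat gained plus heat lost sum to zero:
281×1.97×(T − 58.84) + 941.2×2.43×(T − 28.29) = 0
553.57(T − 58.84) + 2287.1(T − 28.29) = 0
(553.57 + 2287.1) T = 553.57×58.84 + 2287.1×28.29
T ≈ 34.24 °C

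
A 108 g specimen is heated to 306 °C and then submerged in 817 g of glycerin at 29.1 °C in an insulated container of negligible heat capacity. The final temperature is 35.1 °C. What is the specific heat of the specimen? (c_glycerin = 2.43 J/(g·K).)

c ≈ 0.407 J/(g·K)

Heat lost by the specimen = heat gained by the glycerin:
108·c·(306 − 35.1) = 817·2.43·(35.1 − 29.1)
29257 c = 11912  ⇒  c ≈ 0.4071 J/(g·K)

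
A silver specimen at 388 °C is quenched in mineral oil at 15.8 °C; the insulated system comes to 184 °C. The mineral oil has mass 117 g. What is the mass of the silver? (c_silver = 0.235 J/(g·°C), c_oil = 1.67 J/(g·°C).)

m ≈ 686 g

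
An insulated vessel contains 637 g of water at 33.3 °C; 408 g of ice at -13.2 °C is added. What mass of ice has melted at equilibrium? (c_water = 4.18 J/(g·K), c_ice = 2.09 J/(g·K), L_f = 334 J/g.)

m_melted ≈ 232 g

Cooling the water to 0 °C releases 637×4.18×33.3 = 88667 J.
Of that, 408×2.09×13.2 = 11256 J goes to bring the ice to 0 °C, leaving 77411 J.
To melt every bit of ice: 408×334 = 136272 J.
Since 77411 < 136272 J, not all the ice melts; equilibrium is at 0 °C.
m_melted×334 = 77411  ⇒  m_melted ≈ 231.8 g.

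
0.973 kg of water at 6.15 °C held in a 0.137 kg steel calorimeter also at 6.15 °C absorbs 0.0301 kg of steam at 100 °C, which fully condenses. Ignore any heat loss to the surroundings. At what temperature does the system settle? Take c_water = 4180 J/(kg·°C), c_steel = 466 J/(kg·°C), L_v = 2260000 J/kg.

T_f ≈ 24.9 °C

Heat gained plus heat lost sum to zero:
steam→water at 100 °C releases m L_v = 0.0301·2260000 = 68026
  condensed water 100 °C→T: 125.82(T − 100)
  water warms: 0.973·4180·(T − 6.15) = 4067.1(T − 6.15)
  cup: 63.84(T − 6.15)
4256.8 T = 68026 + 12582 + 25406 = 106013
T ≈ 24.90 °C — below 100 °C, confirming all the steam condensed.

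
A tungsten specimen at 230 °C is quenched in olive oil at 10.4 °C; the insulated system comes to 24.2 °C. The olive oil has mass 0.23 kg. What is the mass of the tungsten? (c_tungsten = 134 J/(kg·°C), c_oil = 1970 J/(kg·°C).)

|Q_tungsten| = |Q_oil|:
m·134·(230 − 24.2) = 0.23·1970·(24.2 − 10.4)
27577 m = 6252.8  ⇒  m ≈ 0.2267 kg

m ≈ 0.227 kg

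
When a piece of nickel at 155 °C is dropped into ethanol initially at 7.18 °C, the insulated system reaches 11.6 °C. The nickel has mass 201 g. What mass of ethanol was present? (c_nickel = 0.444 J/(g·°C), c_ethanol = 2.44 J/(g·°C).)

Setting the total heat transfer to zero:
201·0.444·(11.6 − 155) + m·2.44·(11.6 − 7.18) = 0
10.78 m = 12798
m = 12798/10.78 ≈ 1187 g

m ≈ 1190 g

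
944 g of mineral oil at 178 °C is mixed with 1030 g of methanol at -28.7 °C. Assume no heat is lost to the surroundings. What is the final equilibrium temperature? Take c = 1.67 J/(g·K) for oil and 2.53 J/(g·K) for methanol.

Net heat exchanged in the isolated system is zero:
944*1.67*(T − 178) + 1030*2.53*(T − (-28.7)) = 0
1576.5(T − 178) + 2605.9(T − (-28.7)) = 0
4182.4 T = 205824
T = 205824 / 4182.4 = 49.2 °C

T_f ≈ 49.2 °C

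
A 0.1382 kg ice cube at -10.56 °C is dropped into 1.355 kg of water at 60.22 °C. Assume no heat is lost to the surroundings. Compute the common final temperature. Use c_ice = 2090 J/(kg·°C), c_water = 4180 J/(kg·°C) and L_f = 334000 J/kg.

T_f ≈ 46.8 °C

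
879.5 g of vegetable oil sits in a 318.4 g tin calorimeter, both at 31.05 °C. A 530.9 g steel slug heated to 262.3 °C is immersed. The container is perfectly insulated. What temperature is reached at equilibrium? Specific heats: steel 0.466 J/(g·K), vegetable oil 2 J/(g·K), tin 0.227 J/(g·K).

T_f ≈ 58.6 °C

Taking heat into each body as positive, Σ m c ΔT = 0:
530.9×0.466×(T − 262.3) + 879.5×2×(T − 31.05) + 318.4×0.227×(T − 31.05) = 0
2078.7 T = 121754
T = 121754/2078.7 ≈ 58.57 °C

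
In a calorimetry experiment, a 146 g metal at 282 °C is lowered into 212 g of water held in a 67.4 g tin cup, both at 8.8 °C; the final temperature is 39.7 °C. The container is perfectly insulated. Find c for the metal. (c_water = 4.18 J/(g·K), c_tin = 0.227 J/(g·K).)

Conservation of energy gives ΣQ = 0:
146×c×(39.7 − 282) + 212×4.18×(39.7 − 8.8) + 67.4×0.227×(39.7 − 8.8) = 0
-35376 c = -27855
c = -27855/-35376 ≈ 0.7874 J/(g·K)

c ≈ 0.787 J/(g·K)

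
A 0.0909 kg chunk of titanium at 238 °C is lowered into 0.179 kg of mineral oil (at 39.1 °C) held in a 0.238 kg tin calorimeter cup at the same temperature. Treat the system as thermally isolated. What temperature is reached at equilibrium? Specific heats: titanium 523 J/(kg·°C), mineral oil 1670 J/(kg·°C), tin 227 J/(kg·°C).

T_f ≈ 62.7 °C

T_f = Σ m_i c_i T_i / Σ m_i c_i:
T_f = (47.54·238 + 298.93·39.1 + 54.03·39.1) / (47.54 + 298.93 + 54.03)
    = 25115 / 400.5 ≈ 62.71 °C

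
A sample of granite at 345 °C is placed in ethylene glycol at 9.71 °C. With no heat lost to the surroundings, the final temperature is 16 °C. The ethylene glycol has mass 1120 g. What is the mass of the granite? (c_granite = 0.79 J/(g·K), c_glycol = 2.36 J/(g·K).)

m ≈ 64 g

Heat lost by the granite = heat gained by the glycol:
m·0.79·(345 − 16) = 1120·2.36·(16 − 9.71)
259.91 m = 16626  ⇒  m ≈ 63.97 g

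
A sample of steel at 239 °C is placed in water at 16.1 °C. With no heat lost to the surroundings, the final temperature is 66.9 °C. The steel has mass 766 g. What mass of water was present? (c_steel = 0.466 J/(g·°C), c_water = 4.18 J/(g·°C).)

m ≈ 289 g

Net heat exchanged in the isolated system is zero:
766·0.466·(66.9 − 239) + m·4.18·(66.9 − 16.1) = 0
212.34 m = 61432
m = 61432/212.34 ≈ 289.3 g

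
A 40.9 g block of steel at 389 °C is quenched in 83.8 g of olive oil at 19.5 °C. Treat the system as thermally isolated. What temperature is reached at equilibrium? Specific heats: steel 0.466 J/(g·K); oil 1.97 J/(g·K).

|Q_steel| = |Q_oil|:
40.9×0.466×(389 − T) = 83.8×1.97×(T − 19.5)
19.06(389 − T) = 165.09(T − 19.5)
184.15 T = 10633  ⇒  T ≈ 57.74 °C

T_f ≈ 57.7 °C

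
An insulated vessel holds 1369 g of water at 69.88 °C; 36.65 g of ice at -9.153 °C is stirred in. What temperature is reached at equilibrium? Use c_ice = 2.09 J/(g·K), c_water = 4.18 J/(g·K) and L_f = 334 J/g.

T_f ≈ 65.9 °C

Heat gained plus heat lost sum to zero:
ice -9.153→0 °C: 36.65·2.09·9.153 = 701.11; fusion: m_ice L_f = 36.65·334 = 12241; warm the meltwater: 153.2 T; water cools: 1369·4.18·(T − 69.88) = 5722.4(T − 69.88)
5875.6 T = 399883 − 12942 = 386941
T ≈ 65.86 °C (positive, so assuming full melt was valid).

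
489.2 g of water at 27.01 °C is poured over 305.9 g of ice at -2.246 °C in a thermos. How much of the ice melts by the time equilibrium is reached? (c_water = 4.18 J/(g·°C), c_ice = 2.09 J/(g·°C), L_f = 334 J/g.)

m_melted ≈ 161 g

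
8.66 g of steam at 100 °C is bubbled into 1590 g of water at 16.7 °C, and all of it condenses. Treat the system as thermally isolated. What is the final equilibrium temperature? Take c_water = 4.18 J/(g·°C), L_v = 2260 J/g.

T_f ≈ 20.1 °C

Conservation of energy gives ΣQ = 0:
condense steam: −8.66×2260 = −19572
  condensate cools 100→T: 8.66×4.18×(T − 100) = 36.2(T − 100)
  water warms: 1590×4.18×(T − 16.7) = 6646.2(T − 16.7)
6682.4 T = 19572 + 3619.9 + 110992 = 134183
T ≈ 20.08 °C, under the boiling point, so the assumption holds.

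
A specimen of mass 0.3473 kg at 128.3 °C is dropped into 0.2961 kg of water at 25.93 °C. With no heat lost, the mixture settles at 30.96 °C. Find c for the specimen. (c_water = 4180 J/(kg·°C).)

Conservation of energy gives ΣQ = 0:
0.3473×c×(30.96 − 128.3) + 0.2961×4180×(30.96 − 25.93) = 0
-33.81 c = -6225.6
c = -6225.6/-33.81 ≈ 184.2 J/(kg·°C)

c ≈ 184 J/(kg·°C)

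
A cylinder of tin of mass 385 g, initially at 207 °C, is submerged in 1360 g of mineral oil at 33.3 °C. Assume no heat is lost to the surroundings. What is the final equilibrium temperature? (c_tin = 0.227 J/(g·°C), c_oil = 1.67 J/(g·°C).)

With ΣQ=0 the equilibrium temperature is the m·c-weighted mean:
T_f = (87.39*207 + 2271.2*33.3) / (87.39 + 2271.2)
    = 93722 / 2358.6 ≈ 39.74 °C

T_f ≈ 39.7 °C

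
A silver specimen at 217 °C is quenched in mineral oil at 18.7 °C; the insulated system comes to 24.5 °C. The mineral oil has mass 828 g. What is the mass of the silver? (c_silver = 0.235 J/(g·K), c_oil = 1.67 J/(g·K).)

|Q_silver| = |Q_oil|:
m·0.235·(217 − 24.5) = 828·1.67·(24.5 − 18.7)
45.24 m = 8020  ⇒  m ≈ 177.3 g

m ≈ 177 g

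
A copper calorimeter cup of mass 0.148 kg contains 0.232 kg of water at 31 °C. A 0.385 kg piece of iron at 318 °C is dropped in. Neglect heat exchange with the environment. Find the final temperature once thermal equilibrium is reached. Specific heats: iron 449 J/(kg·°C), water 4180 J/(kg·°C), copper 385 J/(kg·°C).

T_f ≈ 72.4 °C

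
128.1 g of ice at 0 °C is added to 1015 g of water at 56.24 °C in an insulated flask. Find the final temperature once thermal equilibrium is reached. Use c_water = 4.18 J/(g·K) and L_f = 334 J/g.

T_f ≈ 41.0 °C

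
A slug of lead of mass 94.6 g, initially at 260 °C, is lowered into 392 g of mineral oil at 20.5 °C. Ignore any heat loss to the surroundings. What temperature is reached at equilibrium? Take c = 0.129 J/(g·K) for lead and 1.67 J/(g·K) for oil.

Let T be the final temperature. ΣQ_i = 0:
94.6·0.129·(T − 260) + 392·1.67·(T − 20.5) = 0
12.2(T − 260) + 654.64(T − 20.5) = 0
666.84 T = 16593
T = 16593 / 666.84 = 24.9 °C

T_f ≈ 24.9 °C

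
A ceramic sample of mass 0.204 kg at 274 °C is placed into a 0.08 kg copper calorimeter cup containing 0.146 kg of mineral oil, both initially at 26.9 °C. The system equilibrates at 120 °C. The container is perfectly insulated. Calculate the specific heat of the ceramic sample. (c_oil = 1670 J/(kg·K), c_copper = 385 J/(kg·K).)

c ≈ 814 J/(kg·K)

Heat gained plus heat lost sum to zero:
0.204·c·(120 − 274) + 0.146·1670·(120 − 26.9) + 0.08·385·(120 − 26.9) = 0
-31.42 c = -25567
c = -25567/-31.42 ≈ 813.8 J/(kg·K)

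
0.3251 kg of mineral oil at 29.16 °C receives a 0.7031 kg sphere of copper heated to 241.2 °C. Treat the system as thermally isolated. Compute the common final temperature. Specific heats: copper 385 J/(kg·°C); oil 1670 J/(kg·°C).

T_f = Σ m_i c_i T_i / Σ m_i c_i:
T_f = (270.69*241.2 + 542.92*29.16) / (270.69 + 542.92)
    = 81123 / 813.61 ≈ 99.71 °C

T_f ≈ 99.7 °C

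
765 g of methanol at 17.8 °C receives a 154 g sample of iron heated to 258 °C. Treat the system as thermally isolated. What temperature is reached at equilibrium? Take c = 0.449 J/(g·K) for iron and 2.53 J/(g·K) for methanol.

T_f ≈ 26.1 °C

T_f is the heat-capacity-weighted average of the initial temperatures:
T_f = (69.15·258 + 1935.4·17.8) / (69.15 + 1935.4)
    = 52291 / 2004.6 ≈ 26.09 °C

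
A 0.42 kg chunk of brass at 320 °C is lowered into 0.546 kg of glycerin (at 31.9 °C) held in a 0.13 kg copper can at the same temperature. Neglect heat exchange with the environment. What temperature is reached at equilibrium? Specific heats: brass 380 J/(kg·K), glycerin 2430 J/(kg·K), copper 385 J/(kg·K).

Taking heat into each body as positive, Σ m c ΔT = 0:
0.42·380·(T − 320) + 0.546·2430·(T − 31.9) + 0.13·385·(T − 31.9) = 0
159.6(T − 320) + 1326.8(T − 31.9) + 50.05(T − 31.9) = 0
1536.4 T = 94993
T ≈ 61.83 °C

T_f ≈ 61.8 °C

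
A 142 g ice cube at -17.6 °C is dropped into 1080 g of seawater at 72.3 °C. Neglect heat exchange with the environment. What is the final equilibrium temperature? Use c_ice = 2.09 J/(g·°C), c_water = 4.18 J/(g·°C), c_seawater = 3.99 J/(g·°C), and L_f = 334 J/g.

T_f ≈ 52.8 °C

Let T be the final temperature. ΣQ_i = 0:
ice -17.6→0 °C: 142·2.09·17.6 = 5223.3
  fusion: m_ice L_f = 142·334 = 47428
  meltwater 0→T: 142·4.18·T = 593.56 T
  seawater: 4309.2(T − 72.3)
4902.8 T = 311555 − 52651 = 258904
T ≈ 52.81 °C (positive, so assuming full melt was valid).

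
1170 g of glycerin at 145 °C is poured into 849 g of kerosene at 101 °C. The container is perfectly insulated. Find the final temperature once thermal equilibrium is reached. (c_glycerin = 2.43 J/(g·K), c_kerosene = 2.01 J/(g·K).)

T_f ≈ 128.5 °C

Set heat shed by the hot body equal to heat absorbed by the cold body:
1170×2.43×(145 − T) = 849×2.01×(T − 101)
2843.1(145 − T) = 1706.5(T − 101)
4549.6 T = 584605  ⇒  T ≈ 128.50 °C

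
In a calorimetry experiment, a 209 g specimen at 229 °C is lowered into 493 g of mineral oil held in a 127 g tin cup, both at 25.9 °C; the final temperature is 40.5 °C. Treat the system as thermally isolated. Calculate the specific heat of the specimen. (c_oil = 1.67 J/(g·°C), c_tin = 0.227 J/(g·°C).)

c ≈ 0.316 J/(g·°C)

Energy conservation, ΣQ = 0:
209·c·(40.5 − 229) + 493·1.67·(40.5 − 25.9) + 127·0.227·(40.5 − 25.9) = 0
-39396 c = -12441
c = -12441/-39396 ≈ 0.3158 J/(g·°C)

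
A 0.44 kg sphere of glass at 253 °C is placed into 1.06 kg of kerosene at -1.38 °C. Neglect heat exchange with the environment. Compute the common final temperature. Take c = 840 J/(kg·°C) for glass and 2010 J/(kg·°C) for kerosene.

Setting the total heat transfer to zero:
0.44×840×(T − 253) + 1.06×2010×(T − (-1.38)) = 0
2500.2 T = 90569
T = 90569/2500.2 ≈ 36.22 °C

T_f ≈ 36.2 °C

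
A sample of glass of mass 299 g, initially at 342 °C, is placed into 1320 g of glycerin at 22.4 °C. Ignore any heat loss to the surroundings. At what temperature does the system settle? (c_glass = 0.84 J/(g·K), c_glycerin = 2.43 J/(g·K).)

T_f ≈ 45.6 °C

Let T be the final temperature. ΣQ_i = 0:
299*0.84*(T − 342) + 1320*2.43*(T − 22.4) = 0
251.16(T − 342) + 3207.6(T − 22.4) = 0
(251.16 + 3207.6) T = 251.16*342 + 3207.6*22.4
T ≈ 45.61 °C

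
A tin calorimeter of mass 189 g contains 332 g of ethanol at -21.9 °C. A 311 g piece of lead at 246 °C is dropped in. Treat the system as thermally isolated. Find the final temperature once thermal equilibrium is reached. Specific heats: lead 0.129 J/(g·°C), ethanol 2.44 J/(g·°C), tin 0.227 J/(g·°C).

T_f ≈ -9.9 °C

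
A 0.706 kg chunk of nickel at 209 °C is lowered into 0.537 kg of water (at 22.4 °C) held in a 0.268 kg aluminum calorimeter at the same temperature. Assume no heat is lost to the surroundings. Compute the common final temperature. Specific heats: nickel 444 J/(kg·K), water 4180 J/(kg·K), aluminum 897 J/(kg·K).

T_f ≈ 43.3 °C

Taking heat into each body as positive, Σ m c ΔT = 0:
0.706·444·(T − 209) + 0.537·4180·(T − 22.4) + 0.268·897·(T − 22.4) = 0
(313.46 + 2244.7 + 240.4) T = 313.46·209 + 2244.7·22.4 + 240.4·22.4
T ≈ 43.30 °C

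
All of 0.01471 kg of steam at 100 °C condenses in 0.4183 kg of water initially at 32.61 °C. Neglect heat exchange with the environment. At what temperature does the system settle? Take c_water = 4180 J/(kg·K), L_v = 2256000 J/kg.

T_f ≈ 53.2 °C

Conservation of energy gives ΣQ = 0:
steam→water at 100 °C releases m L_v = 0.01471·2256000 = 33186; condensed water 100 °C→T: 61.49(T − 100); original water: 1748.5(T − 32.61)
1810 T = 33186 + 6148.8 + 57018 = 96353
T ≈ 53.23 °C — below 100 °C, confirming all the steam condensed.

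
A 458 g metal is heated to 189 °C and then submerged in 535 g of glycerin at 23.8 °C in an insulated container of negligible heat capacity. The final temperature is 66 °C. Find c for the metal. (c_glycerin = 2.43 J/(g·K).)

c ≈ 0.974 J/(g·K)

m_s c (T_s − T_f) = m_glycerin c_glycerin (T_f − T_0):
458×c×(189 − 66) = 535×2.43×(66 − 23.8)
56334 c = 54862  ⇒  c ≈ 0.9739 J/(g·K)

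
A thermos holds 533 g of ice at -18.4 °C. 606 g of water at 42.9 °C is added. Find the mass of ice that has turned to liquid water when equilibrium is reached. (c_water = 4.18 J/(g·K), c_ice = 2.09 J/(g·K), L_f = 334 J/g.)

Heat available from the water dropping to 0 °C: 606×4.18×42.9 = 108669 J.
Warming the ice to 0 °C takes 533×2.09×18.4 = 20497 J, leaving 88172 J for melting.
To melt every bit of ice: 533×334 = 178022 J.
88172 J < 178022 J, so only part of the ice melts and the system sits at 0 °C.
m_melt = 88172 / L_f = 264 g.

m_melted ≈ 264 g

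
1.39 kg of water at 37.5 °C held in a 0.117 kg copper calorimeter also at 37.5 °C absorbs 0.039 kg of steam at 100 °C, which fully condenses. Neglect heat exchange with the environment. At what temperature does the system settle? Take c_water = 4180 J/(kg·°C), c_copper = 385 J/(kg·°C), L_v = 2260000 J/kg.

T_f ≈ 53.8 °C

Taking heat into each body as positive, Σ m c ΔT = 0:
latent heat released on condensation: 0.039·2260000 = 88140; condensate cools 100→T: 0.039·4180·(T − 100) = 163.02(T − 100); water warms: 1.39·4180·(T − 37.5) = 5810.2(T − 37.5); cup: 45.05(T − 37.5)
6018.3 T = 88140 + 16302 + 219572 = 324014
T ≈ 53.84 °C — below 100 °C, confirming all the steam condensed.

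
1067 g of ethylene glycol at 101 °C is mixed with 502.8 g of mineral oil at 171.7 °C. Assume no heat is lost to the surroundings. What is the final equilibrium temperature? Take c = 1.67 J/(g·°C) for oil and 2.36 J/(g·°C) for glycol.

|Q_oil| = |Q_glycol|:
502.8*1.67*(171.7 − T) = 1067*2.36*(T − 101)
839.68(171.7 − T) = 2518.1(T − 101)
3357.8 T = 398502  ⇒  T ≈ 118.68 °C

T_f ≈ 118.7 °C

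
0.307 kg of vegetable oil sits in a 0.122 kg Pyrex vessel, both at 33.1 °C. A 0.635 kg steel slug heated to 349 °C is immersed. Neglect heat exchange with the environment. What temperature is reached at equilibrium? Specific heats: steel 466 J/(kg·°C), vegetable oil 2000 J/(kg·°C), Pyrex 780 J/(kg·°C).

T_f is the heat-capacity-weighted average of the initial temperatures:
T_f = (295.91×349 + 614×33.1 + 95.16×33.1) / (295.91 + 614 + 95.16)
    = 126746 / 1005.1 ≈ 126.11 °C

T_f ≈ 126.1 °C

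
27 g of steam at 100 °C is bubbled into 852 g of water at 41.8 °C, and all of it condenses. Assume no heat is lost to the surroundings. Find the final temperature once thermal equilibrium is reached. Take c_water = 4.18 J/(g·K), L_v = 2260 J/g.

Sum of m c ΔT and latent-heat terms is zero:
latent heat released on condensation: 27×2260 = 61020; condensed water 100 °C→T: 112.86(T − 100); original water: 3561.4(T − 41.8)
3674.2 T = 61020 + 11286 + 148865 = 221171
T ≈ 60.20 °C (< 100 °C, so full condensation is consistent).

T_f ≈ 60.2 °C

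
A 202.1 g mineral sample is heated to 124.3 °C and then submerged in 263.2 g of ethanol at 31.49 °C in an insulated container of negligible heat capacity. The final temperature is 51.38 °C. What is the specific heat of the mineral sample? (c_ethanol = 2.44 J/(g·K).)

c ≈ 0.867 J/(g·K)

Conservation of energy gives ΣQ = 0:
202.1·c·(51.38 − 124.3) + 263.2·2.44·(51.38 − 31.49) = 0
-14737 c = -12774
c = -12774/-14737 ≈ 0.8668 J/(g·K)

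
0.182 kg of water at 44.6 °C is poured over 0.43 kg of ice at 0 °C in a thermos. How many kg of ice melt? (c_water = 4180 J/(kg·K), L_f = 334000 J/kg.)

Water can give up m c ΔT = 0.182·4180·44.6 = 33930 J before reaching 0 °C.
Fully melting the ice requires m_ice L_f = 0.43·334000 = 143620 J.
Since 33930 < 143620 J, not all the ice melts; equilibrium is at 0 °C.
m_melt = 33930 / L_f = 0.1016 kg.

m_melted ≈ 0.102 kg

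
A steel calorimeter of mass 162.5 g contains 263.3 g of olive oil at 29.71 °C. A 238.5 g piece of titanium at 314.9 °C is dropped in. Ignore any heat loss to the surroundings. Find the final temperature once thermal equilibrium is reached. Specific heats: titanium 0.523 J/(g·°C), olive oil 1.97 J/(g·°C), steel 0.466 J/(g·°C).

Let T be the final temperature. ΣQ_i = 0:
238.5×0.523×(T − 314.9) + 263.3×1.97×(T − 29.71) + 162.5×0.466×(T − 29.71) = 0
(124.74 + 518.7 + 75.73) T = 124.74×314.9 + 518.7×29.71 + 75.73×29.71
T ≈ 79.17 °C

T_f ≈ 79.2 °C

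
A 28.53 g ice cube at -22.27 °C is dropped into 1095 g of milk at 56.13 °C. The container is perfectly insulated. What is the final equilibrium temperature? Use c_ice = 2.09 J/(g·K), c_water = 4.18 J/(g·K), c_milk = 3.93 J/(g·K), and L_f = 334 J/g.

Let T be the final temperature. ΣQ_i = 0:
ice -22.27→0 °C: 28.53·2.09·22.27 = 1327.9
  melt ice: 28.53·334 = 9529
  meltwater 0→T: 28.53·4.18·T = 119.26 T
  milk: 4303.4(T − 56.13)
4422.6 T = 241547 − 10857 = 230690
T ≈ 52.16 °C — above 0 °C, consistent with complete melting.

T_f ≈ 52.2 °C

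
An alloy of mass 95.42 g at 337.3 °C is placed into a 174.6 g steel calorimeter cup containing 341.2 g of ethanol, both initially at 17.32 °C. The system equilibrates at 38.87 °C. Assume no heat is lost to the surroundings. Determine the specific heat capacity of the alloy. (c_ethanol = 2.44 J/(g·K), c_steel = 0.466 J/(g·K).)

Heat gained plus heat lost sum to zero:
95.42·c·(38.87 − 337.3) + 341.2·2.44·(38.87 − 17.32) + 174.6·0.466·(38.87 − 17.32) = 0
-28476 c = -19694
c = -19694/-28476 ≈ 0.6916 J/(g·K)

c ≈ 0.692 J/(g·K)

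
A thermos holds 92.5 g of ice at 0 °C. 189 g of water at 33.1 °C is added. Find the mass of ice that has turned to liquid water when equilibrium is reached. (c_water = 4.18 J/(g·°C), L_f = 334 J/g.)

Heat available from the water dropping to 0 °C: 189·4.18·33.1 = 26150 J.
Fully melting the ice requires m_ice L_f = 92.5·334 = 30895 J.
26150 J < 30895 J, so only part of the ice melts and the system sits at 0 °C.
m_melted·334 = 26150  ⇒  m_melted ≈ 78.29 g.

m_melted ≈ 78.3 g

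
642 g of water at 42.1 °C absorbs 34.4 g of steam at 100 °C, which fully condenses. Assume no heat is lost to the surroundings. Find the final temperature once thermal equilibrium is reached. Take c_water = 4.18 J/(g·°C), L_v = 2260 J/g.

Conservation of energy gives ΣQ = 0:
steam→water at 100 °C releases m L_v = 34.4×2260 = 77744
  condensed water 100 °C→T: 143.79(T − 100)
  water warms: 642×4.18×(T − 42.1) = 2683.6(T − 42.1)
2827.4 T = 77744 + 14379 + 112978 = 205101
T ≈ 72.54 °C, under the boiling point, so the assumption holds.

T_f ≈ 72.5 °C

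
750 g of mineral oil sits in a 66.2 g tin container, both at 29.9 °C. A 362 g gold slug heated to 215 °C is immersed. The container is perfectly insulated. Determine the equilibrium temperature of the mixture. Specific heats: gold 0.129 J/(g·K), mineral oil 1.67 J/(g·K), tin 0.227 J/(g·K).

With ΣQ=0 the equilibrium temperature is the m·c-weighted mean:
T_f = (46.7·215 + 1252.5·29.9 + 15.03·29.9) / (46.7 + 1252.5 + 15.03)
    = 47939 / 1314.2 ≈ 36.48 °C

T_f ≈ 36.5 °C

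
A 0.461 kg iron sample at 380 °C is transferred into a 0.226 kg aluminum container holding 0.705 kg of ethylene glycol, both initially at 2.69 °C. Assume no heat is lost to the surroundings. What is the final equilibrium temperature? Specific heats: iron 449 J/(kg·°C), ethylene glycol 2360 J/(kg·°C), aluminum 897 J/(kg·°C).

With ΣQ=0 the equilibrium temperature is the m·c-weighted mean:
T_f = (206.99·380 + 1663.8·2.69 + 202.72·2.69) / (206.99 + 1663.8 + 202.72)
    = 83677 / 2073.5 ≈ 40.36 °C

T_f ≈ 40.4 °C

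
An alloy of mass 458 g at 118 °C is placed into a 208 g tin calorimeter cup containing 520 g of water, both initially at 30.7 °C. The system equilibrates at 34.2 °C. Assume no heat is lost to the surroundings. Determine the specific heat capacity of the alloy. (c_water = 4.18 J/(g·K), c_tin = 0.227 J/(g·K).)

Energy conservation, ΣQ = 0:
458·c·(34.2 − 118) + 520·4.18·(34.2 − 30.7) + 208·0.227·(34.2 − 30.7) = 0
-38380 c = -7772.9
c = -7772.9/-38380 ≈ 0.2025 J/(g·K)

c ≈ 0.203 J/(g·K)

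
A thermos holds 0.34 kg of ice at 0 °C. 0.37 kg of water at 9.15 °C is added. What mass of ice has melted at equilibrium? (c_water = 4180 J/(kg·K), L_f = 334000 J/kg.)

m_melted ≈ 0.0424 kg

Heat available from the water dropping to 0 °C: 0.37·4180·9.15 = 14151 J.
Melting all 0.34 kg of ice would need 0.34·334000 = 113560 J.
14151 J < 113560 J, so only part of the ice melts and the system sits at 0 °C.
Mass melted = 14151/334000 ≈ 0.04237 kg.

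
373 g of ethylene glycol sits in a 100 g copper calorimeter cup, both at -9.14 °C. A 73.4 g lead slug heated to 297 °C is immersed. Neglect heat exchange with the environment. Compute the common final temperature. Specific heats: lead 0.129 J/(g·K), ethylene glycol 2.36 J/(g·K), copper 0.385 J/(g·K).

With ΣQ=0 the equilibrium temperature is the m·c-weighted mean:
T_f = (9.469×297 + 880.28×(-9.14) + 38.5×(-9.14)) / (9.469 + 880.28 + 38.5)
    = -5585.5 / 928.25 ≈ -6.02 °C

T_f ≈ -6.0 °C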